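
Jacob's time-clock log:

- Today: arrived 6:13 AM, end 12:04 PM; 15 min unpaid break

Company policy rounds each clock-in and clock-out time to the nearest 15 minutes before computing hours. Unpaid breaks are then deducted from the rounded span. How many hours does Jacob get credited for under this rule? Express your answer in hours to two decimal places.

5.50 hours

Today: in 6:13 AM→6:15 AM, out 12:04 PM→12:00 PM; 5 h 45 min − 15 min = 5 h 30 min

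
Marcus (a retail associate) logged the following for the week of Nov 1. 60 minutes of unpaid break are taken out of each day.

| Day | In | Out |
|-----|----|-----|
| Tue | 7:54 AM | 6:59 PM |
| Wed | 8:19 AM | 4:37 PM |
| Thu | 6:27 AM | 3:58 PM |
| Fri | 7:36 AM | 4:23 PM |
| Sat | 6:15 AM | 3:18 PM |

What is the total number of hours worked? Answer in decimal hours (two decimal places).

Tue: 7:54 AM–6:59 PM = 11 h 5 min; less 60 min break → 10 h 5 min
Wed: 8:19 AM–4:37 PM = 8 h 18 min; less 60 min break → 7 h 18 min
Thu: 6:27 AM–3:58 PM = 9 h 31 min; less 60 min break → 8 h 31 min
Fri: 7:36 AM–4:23 PM = 8 h 47 min; less 60 min break → 7 h 47 min
Sat: 6:15 AM–3:18 PM = 9 h 3 min; less 60 min break → 8 h 3 min
Total: 10 h 5 min + 7 h 18 min + 8 h 31 min + 7 h 47 min + 8 h 3 min = 41 h 44 min.

41.73 hours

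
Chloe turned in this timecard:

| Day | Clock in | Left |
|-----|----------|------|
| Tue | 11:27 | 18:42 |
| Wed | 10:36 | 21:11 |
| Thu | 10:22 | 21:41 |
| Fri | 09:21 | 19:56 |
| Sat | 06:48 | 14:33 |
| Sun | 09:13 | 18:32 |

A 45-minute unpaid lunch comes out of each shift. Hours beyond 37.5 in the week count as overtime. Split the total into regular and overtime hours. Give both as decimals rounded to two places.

Regular 37.50 hours, overtime 14.80 hours

Tue: 11:27–18:42 = 7 h 15 min; less 45 min break → 6 h 30 min
Wed: 10:36–21:11 = 10 h 35 min; less 45 min break → 9 h 50 min
Thu: 10:22–21:41 = 11 h 19 min; less 45 min break → 10 h 34 min
Fri: 09:21–19:56 = 10 h 35 min; less 45 min break → 9 h 50 min
Sat: 06:48–14:33 = 7 h 45 min; less 45 min break → 7 h 0 min
Sun: 09:13–18:32 = 9 h 19 min; less 45 min break → 8 h 34 min
Total worked: 52 h 18 min = 52.30 h.
Threshold 37.5 h → overtime 14 h 48 min, regular 37 h 30 min.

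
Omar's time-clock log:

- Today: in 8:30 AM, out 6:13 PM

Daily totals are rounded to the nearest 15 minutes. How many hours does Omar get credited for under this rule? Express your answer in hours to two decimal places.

9.75 hours

Today: 8:30 AM–6:13 PM = 9 h 43 min → rounds to 9 h 45 min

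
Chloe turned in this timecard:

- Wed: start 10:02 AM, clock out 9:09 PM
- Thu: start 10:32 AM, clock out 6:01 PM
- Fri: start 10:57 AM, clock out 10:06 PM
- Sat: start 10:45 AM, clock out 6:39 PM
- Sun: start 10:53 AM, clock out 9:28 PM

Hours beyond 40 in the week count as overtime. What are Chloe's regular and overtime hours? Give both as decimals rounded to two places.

Regular 40.00 hours, overtime 8.23 hours

Wed: 10:02 AM–9:09 PM = 11 h 7 min
Thu: 10:32 AM–6:01 PM = 7 h 29 min
Fri: 10:57 AM–10:06 PM = 11 h 9 min
Sat: 10:45 AM–6:39 PM = 7 h 54 min
Sun: 10:53 AM–9:28 PM = 10 h 35 min
Total worked: 48 h 14 min = 48.23 h.
Threshold 40 h → overtime 8 h 14 min, regular 40 h 0 min.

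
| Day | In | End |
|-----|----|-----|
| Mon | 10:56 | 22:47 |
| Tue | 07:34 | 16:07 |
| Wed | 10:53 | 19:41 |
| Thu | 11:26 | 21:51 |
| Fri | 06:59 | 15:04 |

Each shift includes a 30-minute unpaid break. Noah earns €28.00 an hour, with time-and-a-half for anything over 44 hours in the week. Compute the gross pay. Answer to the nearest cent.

Mon: 10:56–22:47 = 11 h 51 min; less 30 min break → 11 h 21 min
Tue: 07:34–16:07 = 8 h 33 min; less 30 min break → 8 h 3 min
Wed: 10:53–19:41 = 8 h 48 min; less 30 min break → 8 h 18 min
Thu: 11:26–21:51 = 10 h 25 min; less 30 min break → 9 h 55 min
Fri: 06:59–15:04 = 8 h 5 min; less 30 min break → 7 h 35 min
Total worked: 45 h 12 min = 2712 min.
Regular 44 h 0 min = 2640 min at €28.00/h; overtime 1 h 12 min = 72 min at €42.00/h.
Pay = (2640 × €28.00 + 72 × €42.00) ÷ 60 = €1282.40.

€1282.40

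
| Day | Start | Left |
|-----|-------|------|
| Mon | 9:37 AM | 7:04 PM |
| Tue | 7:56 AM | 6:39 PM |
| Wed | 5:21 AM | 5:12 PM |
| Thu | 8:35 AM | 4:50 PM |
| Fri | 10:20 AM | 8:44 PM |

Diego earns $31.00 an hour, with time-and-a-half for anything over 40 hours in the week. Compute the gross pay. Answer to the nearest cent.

Mon: 9:37 AM–7:04 PM = 9 h 27 min
Tue: 7:56 AM–6:39 PM = 10 h 43 min
Wed: 5:21 AM–5:12 PM = 11 h 51 min
Thu: 8:35 AM–4:50 PM = 8 h 15 min
Fri: 10:20 AM–8:44 PM = 10 h 24 min
Total worked: 50 h 40 min = 3040 min.
Regular 40 h 0 min = 2400 min at $31.00/h; overtime 10 h 40 min = 640 min at $46.50/h.
Pay = (2400 × $31.00 + 640 × $46.50) ÷ 60 = $1736.00.

$1736.00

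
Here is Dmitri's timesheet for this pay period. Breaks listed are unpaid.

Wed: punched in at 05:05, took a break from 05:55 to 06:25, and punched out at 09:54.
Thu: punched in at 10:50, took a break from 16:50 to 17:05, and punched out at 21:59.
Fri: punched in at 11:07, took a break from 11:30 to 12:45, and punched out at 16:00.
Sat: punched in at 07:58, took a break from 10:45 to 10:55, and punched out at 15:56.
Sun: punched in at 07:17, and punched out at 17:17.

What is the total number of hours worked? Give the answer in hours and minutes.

Wed: 05:05–09:54 = 4 h 49 min; less 30 min break → 4 h 19 min
Thu: 10:50–21:59 = 11 h 9 min; less 15 min break → 10 h 54 min
Fri: 11:07–16:00 = 4 h 53 min; less 75 min break → 3 h 38 min
Sat: 07:58–15:56 = 7 h 58 min; less 10 min break → 7 h 48 min
Sun: 07:17–17:17 = 10 h 0 min
Total: 4 h 19 min + 10 h 54 min + 3 h 38 min + 7 h 48 min + 10 h 0 min = 36 h 39 min.

36 h 39 min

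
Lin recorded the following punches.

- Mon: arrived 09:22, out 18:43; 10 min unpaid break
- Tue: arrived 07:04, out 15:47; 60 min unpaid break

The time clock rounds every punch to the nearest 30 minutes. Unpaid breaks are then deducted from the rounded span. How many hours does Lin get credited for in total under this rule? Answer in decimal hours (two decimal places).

Mon: in 09:22→09:30, out 18:43→18:30; 9 h 0 min − 10 min = 8 h 50 min
Tue: in 07:04→07:00, out 15:47→16:00; 9 h 0 min − 60 min = 8 h 0 min
Total credited: 16 h 50 min.

16.83 hours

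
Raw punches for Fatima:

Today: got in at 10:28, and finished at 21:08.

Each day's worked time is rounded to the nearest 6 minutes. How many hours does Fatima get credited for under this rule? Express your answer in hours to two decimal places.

Today: 10:28–21:08 = 10 h 40 min → rounds to 10 h 42 min

10.70 hours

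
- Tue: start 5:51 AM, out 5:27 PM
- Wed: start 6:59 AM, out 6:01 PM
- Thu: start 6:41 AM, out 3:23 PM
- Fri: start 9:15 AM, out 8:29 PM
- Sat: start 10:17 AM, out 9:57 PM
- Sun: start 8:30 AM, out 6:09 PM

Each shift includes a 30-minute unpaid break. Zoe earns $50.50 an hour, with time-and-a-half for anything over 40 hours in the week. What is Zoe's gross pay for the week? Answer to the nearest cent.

Tue: 5:51 AM–5:27 PM = 11 h 36 min; less 30 min break → 11 h 6 min
Wed: 6:59 AM–6:01 PM = 11 h 2 min; less 30 min break → 10 h 32 min
Thu: 6:41 AM–3:23 PM = 8 h 42 min; less 30 min break → 8 h 12 min
Fri: 9:15 AM–8:29 PM = 11 h 14 min; less 30 min break → 10 h 44 min
Sat: 10:17 AM–9:57 PM = 11 h 40 min; less 30 min break → 11 h 10 min
Sun: 8:30 AM–6:09 PM = 9 h 39 min; less 30 min break → 9 h 9 min
Total worked: 60 h 53 min = 3653 min.
Regular 40 h 0 min = 2400 min at $50.50/h; overtime 20 h 53 min = 1253 min at $75.75/h.
Pay = (2400 × $50.50 + 1253 × $75.75) ÷ 60 = $3601.91.

$3601.91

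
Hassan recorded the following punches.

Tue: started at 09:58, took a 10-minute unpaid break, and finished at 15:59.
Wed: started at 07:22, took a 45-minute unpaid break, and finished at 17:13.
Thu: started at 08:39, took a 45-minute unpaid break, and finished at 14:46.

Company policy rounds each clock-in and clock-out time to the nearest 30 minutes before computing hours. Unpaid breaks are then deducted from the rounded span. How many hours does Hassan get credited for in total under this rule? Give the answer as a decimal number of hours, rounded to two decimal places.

20.33 hours

Tue: in 09:58→10:00, out 15:59→16:00; 6 h 0 min − 10 min = 5 h 50 min
Wed: in 07:22→07:30, out 17:13→17:00; 9 h 30 min − 45 min = 8 h 45 min
Thu: in 08:39→08:30, out 14:46→15:00; 6 h 30 min − 45 min = 5 h 45 min
Total credited: 20 h 20 min.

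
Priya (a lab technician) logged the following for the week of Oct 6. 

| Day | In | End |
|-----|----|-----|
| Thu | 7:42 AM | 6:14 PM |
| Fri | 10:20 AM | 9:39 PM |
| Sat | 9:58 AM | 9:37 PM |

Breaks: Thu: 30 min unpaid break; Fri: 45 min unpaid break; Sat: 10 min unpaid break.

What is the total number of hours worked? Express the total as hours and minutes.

Thu: 7:42 AM–6:14 PM = 10 h 32 min; less 30 min break → 10 h 2 min
Fri: 10:20 AM–9:39 PM = 11 h 19 min; less 45 min break → 10 h 34 min
Sat: 9:58 AM–9:37 PM = 11 h 39 min; less 10 min break → 11 h 29 min
Total: 10 h 2 min + 10 h 34 min + 11 h 29 min = 32 h 5 min.

32 h 5 min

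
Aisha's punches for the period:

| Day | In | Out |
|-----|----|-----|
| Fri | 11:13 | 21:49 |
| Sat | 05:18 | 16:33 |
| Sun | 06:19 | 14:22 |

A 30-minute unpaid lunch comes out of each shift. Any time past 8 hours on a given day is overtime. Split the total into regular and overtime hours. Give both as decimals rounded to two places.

Regular 23.55 hours, overtime 4.85 hours

Fri: 11:13–21:49 = 10 h 36 min; less 30 min break → 10 h 6 min
Sat: 05:18–16:33 = 11 h 15 min; less 30 min break → 10 h 45 min
Sun: 06:19–14:22 = 8 h 3 min; less 30 min break → 7 h 33 min
Fri reg 8 h 0 min / OT 2 h 6 min; Sat reg 8 h 0 min / OT 2 h 45 min; Sun reg 7 h 33 min / OT 0 h 0 min.
Totals: regular 23 h 33 min, overtime 4 h 51 min.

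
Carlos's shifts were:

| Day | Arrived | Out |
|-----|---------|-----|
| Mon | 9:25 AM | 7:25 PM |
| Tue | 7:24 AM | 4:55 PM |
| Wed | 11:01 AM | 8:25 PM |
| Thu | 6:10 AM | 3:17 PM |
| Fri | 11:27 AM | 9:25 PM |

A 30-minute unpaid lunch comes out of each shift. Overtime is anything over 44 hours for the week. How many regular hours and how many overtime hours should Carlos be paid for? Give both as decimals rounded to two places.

Mon: 9:25 AM–7:25 PM = 10 h 0 min; less 30 min break → 9 h 30 min
Tue: 7:24 AM–4:55 PM = 9 h 31 min; less 30 min break → 9 h 1 min
Wed: 11:01 AM–8:25 PM = 9 h 24 min; less 30 min break → 8 h 54 min
Thu: 6:10 AM–3:17 PM = 9 h 7 min; less 30 min break → 8 h 37 min
Fri: 11:27 AM–9:25 PM = 9 h 58 min; less 30 min break → 9 h 28 min
Total worked: 45 h 30 min = 45.50 h.
Threshold 44 h → overtime 1 h 30 min, regular 44 h 0 min.

Regular 44.00 hours, overtime 1.50 hours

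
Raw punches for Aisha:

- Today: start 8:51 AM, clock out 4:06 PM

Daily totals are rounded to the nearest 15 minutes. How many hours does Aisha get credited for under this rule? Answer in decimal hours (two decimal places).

Today: 8:51 AM–4:06 PM = 7 h 15 min → rounds to 7 h 15 min

7.25 hours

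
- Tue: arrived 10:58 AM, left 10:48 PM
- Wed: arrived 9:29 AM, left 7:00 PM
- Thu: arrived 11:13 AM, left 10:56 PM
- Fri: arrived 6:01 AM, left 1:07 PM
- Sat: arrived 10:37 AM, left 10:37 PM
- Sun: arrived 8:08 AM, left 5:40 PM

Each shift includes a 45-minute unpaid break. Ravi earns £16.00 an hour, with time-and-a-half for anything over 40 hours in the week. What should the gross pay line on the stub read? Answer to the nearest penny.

£1052.80

Tue: 10:58 AM–10:48 PM = 11 h 50 min; less 45 min break → 11 h 5 min
Wed: 9:29 AM–7:00 PM = 9 h 31 min; less 45 min break → 8 h 46 min
Thu: 11:13 AM–10:56 PM = 11 h 43 min; less 45 min break → 10 h 58 min
Fri: 6:01 AM–1:07 PM = 7 h 6 min; less 45 min break → 6 h 21 min
Sat: 10:37 AM–10:37 PM = 12 h 0 min; less 45 min break → 11 h 15 min
Sun: 8:08 AM–5:40 PM = 9 h 32 min; less 45 min break → 8 h 47 min
Total worked: 57 h 12 min = 3432 min.
Regular 40 h 0 min = 2400 min at £16.00/h; overtime 17 h 12 min = 1032 min at £24.00/h.
Pay = (2400 × £16.00 + 1032 × £24.00) ÷ 60 = £1052.80.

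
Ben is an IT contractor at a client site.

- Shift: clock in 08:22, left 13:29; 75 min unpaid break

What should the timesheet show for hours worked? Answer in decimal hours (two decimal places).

Shift: 08:22–13:29 = 5 h 7 min; less 75 min break → 3 h 52 min

3.87 hours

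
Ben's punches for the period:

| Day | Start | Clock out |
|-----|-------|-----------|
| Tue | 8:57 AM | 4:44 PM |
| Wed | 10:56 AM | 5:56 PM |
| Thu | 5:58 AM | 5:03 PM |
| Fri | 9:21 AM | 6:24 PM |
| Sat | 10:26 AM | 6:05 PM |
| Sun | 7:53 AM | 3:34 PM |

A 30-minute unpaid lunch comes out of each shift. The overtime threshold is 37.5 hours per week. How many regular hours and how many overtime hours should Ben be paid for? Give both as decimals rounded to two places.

Tue: 8:57 AM–4:44 PM = 7 h 47 min; less 30 min break → 7 h 17 min
Wed: 10:56 AM–5:56 PM = 7 h 0 min; less 30 min break → 6 h 30 min
Thu: 5:58 AM–5:03 PM = 11 h 5 min; less 30 min break → 10 h 35 min
Fri: 9:21 AM–6:24 PM = 9 h 3 min; less 30 min break → 8 h 33 min
Sat: 10:26 AM–6:05 PM = 7 h 39 min; less 30 min break → 7 h 9 min
Sun: 7:53 AM–3:34 PM = 7 h 41 min; less 30 min break → 7 h 11 min
Total worked: 47 h 15 min = 47.25 h.
Threshold 37.5 h → overtime 9 h 45 min, regular 37 h 30 min.

Regular 37.50 hours, overtime 9.75 hours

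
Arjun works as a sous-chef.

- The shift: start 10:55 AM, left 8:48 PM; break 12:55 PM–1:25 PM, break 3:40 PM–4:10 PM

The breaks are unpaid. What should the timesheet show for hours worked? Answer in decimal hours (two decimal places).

The shift: 10:55 AM–8:48 PM = 9 h 53 min; less 60 min break → 8 h 53 min

8.88 hours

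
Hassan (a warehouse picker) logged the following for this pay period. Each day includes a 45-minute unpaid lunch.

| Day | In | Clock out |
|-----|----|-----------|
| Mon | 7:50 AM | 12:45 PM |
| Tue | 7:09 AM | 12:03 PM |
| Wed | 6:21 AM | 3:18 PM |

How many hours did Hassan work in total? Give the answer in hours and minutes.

16 h 31 min

Mon: 7:50 AM–12:45 PM = 4 h 55 min; less 45 min break → 4 h 10 min
Tue: 7:09 AM–12:03 PM = 4 h 54 min; less 45 min break → 4 h 9 min
Wed: 6:21 AM–3:18 PM = 8 h 57 min; less 45 min break → 8 h 12 min
Total: 4 h 10 min + 4 h 9 min + 8 h 12 min = 16 h 31 min.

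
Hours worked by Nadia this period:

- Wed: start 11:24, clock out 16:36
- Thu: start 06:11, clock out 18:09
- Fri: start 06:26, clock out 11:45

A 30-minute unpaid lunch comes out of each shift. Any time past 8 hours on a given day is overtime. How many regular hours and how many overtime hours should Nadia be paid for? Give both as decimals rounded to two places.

Regular 17.52 hours, overtime 3.47 hours

Wed: 11:24–16:36 = 5 h 12 min; less 30 min break → 4 h 42 min
Thu: 06:11–18:09 = 11 h 58 min; less 30 min break → 11 h 28 min
Fri: 06:26–11:45 = 5 h 19 min; less 30 min break → 4 h 49 min
Wed reg 4 h 42 min / OT 0 h 0 min; Thu reg 8 h 0 min / OT 3 h 28 min; Fri reg 4 h 49 min / OT 0 h 0 min.
Totals: regular 17 h 31 min, overtime 3 h 28 min.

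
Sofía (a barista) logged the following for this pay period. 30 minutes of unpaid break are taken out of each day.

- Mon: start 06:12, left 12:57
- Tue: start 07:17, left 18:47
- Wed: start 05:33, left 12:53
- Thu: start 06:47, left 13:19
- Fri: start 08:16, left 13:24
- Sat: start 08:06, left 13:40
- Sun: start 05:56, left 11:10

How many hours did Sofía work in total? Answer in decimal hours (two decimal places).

Mon: 06:12–12:57 = 6 h 45 min; less 30 min break → 6 h 15 min
Tue: 07:17–18:47 = 11 h 30 min; less 30 min break → 11 h 0 min
Wed: 05:33–12:53 = 7 h 20 min; less 30 min break → 6 h 50 min
Thu: 06:47–13:19 = 6 h 32 min; less 30 min break → 6 h 2 min
Fri: 08:16–13:24 = 5 h 8 min; less 30 min break → 4 h 38 min
Sat: 08:06–13:40 = 5 h 34 min; less 30 min break → 5 h 4 min
Sun: 05:56–11:10 = 5 h 14 min; less 30 min break → 4 h 44 min
Total: 6 h 15 min + 11 h 0 min + 6 h 50 min + 6 h 2 min + 4 h 38 min + 5 h 4 min + 4 h 44 min = 44 h 33 min.

44.55 hours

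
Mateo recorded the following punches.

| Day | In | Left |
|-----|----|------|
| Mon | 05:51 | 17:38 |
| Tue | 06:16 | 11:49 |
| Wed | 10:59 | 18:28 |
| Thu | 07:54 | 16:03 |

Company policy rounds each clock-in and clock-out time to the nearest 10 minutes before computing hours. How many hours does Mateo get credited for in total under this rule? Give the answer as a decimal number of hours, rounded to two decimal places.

Mon: in 05:51→05:50, out 17:38→17:40; 11 h 50 min
Tue: in 06:16→06:20, out 11:49→11:50; 5 h 30 min
Wed: in 10:59→11:00, out 18:28→18:30; 7 h 30 min
Thu: in 07:54→07:50, out 16:03→16:00; 8 h 10 min
Total credited: 33 h 0 min.

33.00 hours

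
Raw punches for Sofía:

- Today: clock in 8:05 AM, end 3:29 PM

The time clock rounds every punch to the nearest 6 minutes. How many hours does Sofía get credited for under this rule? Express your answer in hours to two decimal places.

Today: in 8:05 AM→8:06 AM, out 3:29 PM→3:30 PM; 7 h 24 min

7.40 hours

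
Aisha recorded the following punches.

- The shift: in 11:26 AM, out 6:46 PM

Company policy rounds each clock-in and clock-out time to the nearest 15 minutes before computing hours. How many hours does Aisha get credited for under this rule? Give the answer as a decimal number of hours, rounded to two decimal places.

7.25 hours

The shift: in 11:26 AM→11:30 AM, out 6:46 PM→6:45 PM; 7 h 15 min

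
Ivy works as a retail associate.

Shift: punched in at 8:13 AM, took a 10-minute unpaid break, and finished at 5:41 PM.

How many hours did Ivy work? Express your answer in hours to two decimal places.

Shift: 8:13 AM–5:41 PM = 9 h 28 min; less 10 min break → 9 h 18 min

9.30 hours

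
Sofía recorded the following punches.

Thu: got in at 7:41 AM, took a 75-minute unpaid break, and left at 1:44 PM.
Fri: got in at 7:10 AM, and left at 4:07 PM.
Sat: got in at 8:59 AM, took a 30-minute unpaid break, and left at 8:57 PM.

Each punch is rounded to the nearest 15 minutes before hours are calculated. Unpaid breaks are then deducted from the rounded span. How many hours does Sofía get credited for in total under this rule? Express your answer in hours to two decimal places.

25.00 hours

Thu: in 7:41 AM→7:45 AM, out 1:44 PM→1:45 PM; 6 h 0 min − 75 min = 4 h 45 min
Fri: in 7:10 AM→7:15 AM, out 4:07 PM→4:00 PM; 8 h 45 min
Sat: in 8:59 AM→9:00 AM, out 8:57 PM→9:00 PM; 12 h 0 min − 30 min = 11 h 30 min
Total credited: 25 h 0 min.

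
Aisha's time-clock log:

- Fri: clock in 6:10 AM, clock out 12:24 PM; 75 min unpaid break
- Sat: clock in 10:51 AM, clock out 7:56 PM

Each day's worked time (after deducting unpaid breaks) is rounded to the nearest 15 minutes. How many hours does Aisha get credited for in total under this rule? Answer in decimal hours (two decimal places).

14.00 hours

Fri: 6:10 AM–12:24 PM = 6 h 14 min − 75 min = 4 h 59 min → rounds to 5 h 0 min
Sat: 10:51 AM–7:56 PM = 9 h 5 min → rounds to 9 h 0 min
Total credited: 14 h 0 min.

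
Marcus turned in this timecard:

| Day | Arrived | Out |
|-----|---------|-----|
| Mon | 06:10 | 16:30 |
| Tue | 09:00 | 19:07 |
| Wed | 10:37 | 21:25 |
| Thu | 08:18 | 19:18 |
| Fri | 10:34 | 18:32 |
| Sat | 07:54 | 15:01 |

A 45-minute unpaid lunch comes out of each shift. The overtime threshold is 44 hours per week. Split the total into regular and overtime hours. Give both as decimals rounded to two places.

Mon: 06:10–16:30 = 10 h 20 min; less 45 min break → 9 h 35 min
Tue: 09:00–19:07 = 10 h 7 min; less 45 min break → 9 h 22 min
Wed: 10:37–21:25 = 10 h 48 min; less 45 min break → 10 h 3 min
Thu: 08:18–19:18 = 11 h 0 min; less 45 min break → 10 h 15 min
Fri: 10:34–18:32 = 7 h 58 min; less 45 min break → 7 h 13 min
Sat: 07:54–15:01 = 7 h 7 min; less 45 min break → 6 h 22 min
Total worked: 52 h 50 min = 52.83 h.
Threshold 44 h → overtime 8 h 50 min, regular 44 h 0 min.

Regular 44.00 hours, overtime 8.83 hours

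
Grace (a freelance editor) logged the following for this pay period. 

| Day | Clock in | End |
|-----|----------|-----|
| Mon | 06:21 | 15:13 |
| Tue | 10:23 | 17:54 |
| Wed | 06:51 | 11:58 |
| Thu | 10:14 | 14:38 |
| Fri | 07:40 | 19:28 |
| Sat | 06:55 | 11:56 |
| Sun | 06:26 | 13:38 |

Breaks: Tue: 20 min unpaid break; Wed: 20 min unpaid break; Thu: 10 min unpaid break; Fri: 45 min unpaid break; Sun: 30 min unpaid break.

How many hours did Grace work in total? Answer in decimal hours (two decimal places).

47.83 hours

Mon: 06:21–15:13 = 8 h 52 min
Tue: 10:23–17:54 = 7 h 31 min; less 20 min break → 7 h 11 min
Wed: 06:51–11:58 = 5 h 7 min; less 20 min break → 4 h 47 min
Thu: 10:14–14:38 = 4 h 24 min; less 10 min break → 4 h 14 min
Fri: 07:40–19:28 = 11 h 48 min; less 45 min break → 11 h 3 min
Sat: 06:55–11:56 = 5 h 1 min
Sun: 06:26–13:38 = 7 h 12 min; less 30 min break → 6 h 42 min
Total: 8 h 52 min + 7 h 11 min + 4 h 47 min + 4 h 14 min + 11 h 3 min + 5 h 1 min + 6 h 42 min = 47 h 50 min.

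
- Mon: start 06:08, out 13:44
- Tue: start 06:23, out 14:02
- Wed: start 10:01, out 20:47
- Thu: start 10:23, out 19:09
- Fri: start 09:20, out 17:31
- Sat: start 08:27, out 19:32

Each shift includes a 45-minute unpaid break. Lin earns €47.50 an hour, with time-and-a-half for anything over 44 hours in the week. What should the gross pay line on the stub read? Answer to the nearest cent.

Mon: 06:08–13:44 = 7 h 36 min; less 45 min break → 6 h 51 min
Tue: 06:23–14:02 = 7 h 39 min; less 45 min break → 6 h 54 min
Wed: 10:01–20:47 = 10 h 46 min; less 45 min break → 10 h 1 min
Thu: 10:23–19:09 = 8 h 46 min; less 45 min break → 8 h 1 min
Fri: 09:20–17:31 = 8 h 11 min; less 45 min break → 7 h 26 min
Sat: 08:27–19:32 = 11 h 5 min; less 45 min break → 10 h 20 min
Total worked: 49 h 33 min = 2973 min.
Regular 44 h 0 min = 2640 min at €47.50/h; overtime 5 h 33 min = 333 min at €71.25/h.
Pay = (2640 × €47.50 + 333 × €71.25) ÷ 60 = €2485.44.

€2485.44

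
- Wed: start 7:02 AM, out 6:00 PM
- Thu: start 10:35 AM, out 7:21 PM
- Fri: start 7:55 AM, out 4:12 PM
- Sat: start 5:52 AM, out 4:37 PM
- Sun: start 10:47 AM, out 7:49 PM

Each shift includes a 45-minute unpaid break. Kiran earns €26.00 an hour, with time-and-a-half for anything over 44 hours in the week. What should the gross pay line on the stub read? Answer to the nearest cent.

Wed: 7:02 AM–6:00 PM = 10 h 58 min; less 45 min break → 10 h 13 min
Thu: 10:35 AM–7:21 PM = 8 h 46 min; less 45 min break → 8 h 1 min
Fri: 7:55 AM–4:12 PM = 8 h 17 min; less 45 min break → 7 h 32 min
Sat: 5:52 AM–4:37 PM = 10 h 45 min; less 45 min break → 10 h 0 min
Sun: 10:47 AM–7:49 PM = 9 h 2 min; less 45 min break → 8 h 17 min
Total worked: 44 h 3 min = 2643 min.
Regular 44 h 0 min = 2640 min at €26.00/h; overtime 0 h 3 min = 3 min at €39.00/h.
Pay = (2640 × €26.00 + 3 × €39.00) ÷ 60 = €1145.95.

€1145.95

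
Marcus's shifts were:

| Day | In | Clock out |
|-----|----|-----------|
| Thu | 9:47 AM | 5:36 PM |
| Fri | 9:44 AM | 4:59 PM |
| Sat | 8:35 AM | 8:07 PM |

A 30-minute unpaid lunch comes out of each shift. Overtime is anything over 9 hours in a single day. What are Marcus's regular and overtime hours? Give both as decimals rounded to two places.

Thu: 9:47 AM–5:36 PM = 7 h 49 min; less 30 min break → 7 h 19 min
Fri: 9:44 AM–4:59 PM = 7 h 15 min; less 30 min break → 6 h 45 min
Sat: 8:35 AM–8:07 PM = 11 h 32 min; less 30 min break → 11 h 2 min
Thu reg 7 h 19 min / OT 0 h 0 min; Fri reg 6 h 45 min / OT 0 h 0 min; Sat reg 9 h 0 min / OT 2 h 2 min.
Totals: regular 23 h 4 min, overtime 2 h 2 min.

Regular 23.07 hours, overtime 2.03 hours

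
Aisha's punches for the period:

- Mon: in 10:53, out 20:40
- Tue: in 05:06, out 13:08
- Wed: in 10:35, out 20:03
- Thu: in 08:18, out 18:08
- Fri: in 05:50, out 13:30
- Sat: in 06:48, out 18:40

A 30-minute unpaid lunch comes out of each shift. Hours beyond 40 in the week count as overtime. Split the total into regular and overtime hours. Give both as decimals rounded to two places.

Regular 40.00 hours, overtime 13.65 hours

Mon: 10:53–20:40 = 9 h 47 min; less 30 min break → 9 h 17 min
Tue: 05:06–13:08 = 8 h 2 min; less 30 min break → 7 h 32 min
Wed: 10:35–20:03 = 9 h 28 min; less 30 min break → 8 h 58 min
Thu: 08:18–18:08 = 9 h 50 min; less 30 min break → 9 h 20 min
Fri: 05:50–13:30 = 7 h 40 min; less 30 min break → 7 h 10 min
Sat: 06:48–18:40 = 11 h 52 min; less 30 min break → 11 h 22 min
Total worked: 53 h 39 min = 53.65 h.
Threshold 40 h → overtime 13 h 39 min, regular 40 h 0 min.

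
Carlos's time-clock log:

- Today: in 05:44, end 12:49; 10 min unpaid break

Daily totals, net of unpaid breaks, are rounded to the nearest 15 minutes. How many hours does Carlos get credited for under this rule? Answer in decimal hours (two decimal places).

Today: 05:44–12:49 = 7 h 5 min − 10 min = 6 h 55 min → rounds to 7 h 0 min

7.00 hours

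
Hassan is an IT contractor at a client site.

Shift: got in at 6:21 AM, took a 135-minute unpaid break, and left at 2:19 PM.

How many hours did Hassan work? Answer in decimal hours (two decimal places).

5.72 hours

Shift: 6:21 AM–2:19 PM = 7 h 58 min; less 135 min break → 5 h 43 min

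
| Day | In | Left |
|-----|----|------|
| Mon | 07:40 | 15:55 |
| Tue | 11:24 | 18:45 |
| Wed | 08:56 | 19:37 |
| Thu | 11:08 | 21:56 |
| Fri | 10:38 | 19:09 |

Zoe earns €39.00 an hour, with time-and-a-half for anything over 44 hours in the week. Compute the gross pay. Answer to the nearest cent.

€1809.60

Mon: 07:40–15:55 = 8 h 15 min
Tue: 11:24–18:45 = 7 h 21 min
Wed: 08:56–19:37 = 10 h 41 min
Thu: 11:08–21:56 = 10 h 48 min
Fri: 10:38–19:09 = 8 h 31 min
Total worked: 45 h 36 min = 2736 min.
Regular 44 h 0 min = 2640 min at €39.00/h; overtime 1 h 36 min = 96 min at €58.50/h.
Pay = (2640 × €39.00 + 96 × €58.50) ÷ 60 = €1809.60.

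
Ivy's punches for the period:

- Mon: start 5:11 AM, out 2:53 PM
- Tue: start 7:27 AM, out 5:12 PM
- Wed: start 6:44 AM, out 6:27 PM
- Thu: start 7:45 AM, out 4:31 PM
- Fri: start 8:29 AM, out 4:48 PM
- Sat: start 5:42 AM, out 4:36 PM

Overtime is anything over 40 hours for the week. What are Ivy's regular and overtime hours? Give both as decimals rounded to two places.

Mon: 5:11 AM–2:53 PM = 9 h 42 min
Tue: 7:27 AM–5:12 PM = 9 h 45 min
Wed: 6:44 AM–6:27 PM = 11 h 43 min
Thu: 7:45 AM–4:31 PM = 8 h 46 min
Fri: 8:29 AM–4:48 PM = 8 h 19 min
Sat: 5:42 AM–4:36 PM = 10 h 54 min
Total worked: 59 h 9 min = 59.15 h.
Threshold 40 h → overtime 19 h 9 min, regular 40 h 0 min.

Regular 40.00 hours, overtime 19.15 hours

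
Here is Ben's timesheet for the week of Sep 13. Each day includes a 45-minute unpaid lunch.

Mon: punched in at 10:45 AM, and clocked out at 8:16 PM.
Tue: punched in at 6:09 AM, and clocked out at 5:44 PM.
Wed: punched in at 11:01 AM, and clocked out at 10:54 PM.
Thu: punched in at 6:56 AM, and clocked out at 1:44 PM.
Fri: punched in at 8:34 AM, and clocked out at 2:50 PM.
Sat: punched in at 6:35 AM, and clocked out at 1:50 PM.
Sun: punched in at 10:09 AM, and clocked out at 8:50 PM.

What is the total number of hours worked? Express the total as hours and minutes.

58 h 44 min

Mon: 10:45 AM–8:16 PM = 9 h 31 min; less 45 min break → 8 h 46 min
Tue: 6:09 AM–5:44 PM = 11 h 35 min; less 45 min break → 10 h 50 min
Wed: 11:01 AM–10:54 PM = 11 h 53 min; less 45 min break → 11 h 8 min
Thu: 6:56 AM–1:44 PM = 6 h 48 min; less 45 min break → 6 h 3 min
Fri: 8:34 AM–2:50 PM = 6 h 16 min; less 45 min break → 5 h 31 min
Sat: 6:35 AM–1:50 PM = 7 h 15 min; less 45 min break → 6 h 30 min
Sun: 10:09 AM–8:50 PM = 10 h 41 min; less 45 min break → 9 h 56 min
Total: 8 h 46 min + 10 h 50 min + 11 h 8 min + 6 h 3 min + 5 h 31 min + 6 h 30 min + 9 h 56 min = 58 h 44 min.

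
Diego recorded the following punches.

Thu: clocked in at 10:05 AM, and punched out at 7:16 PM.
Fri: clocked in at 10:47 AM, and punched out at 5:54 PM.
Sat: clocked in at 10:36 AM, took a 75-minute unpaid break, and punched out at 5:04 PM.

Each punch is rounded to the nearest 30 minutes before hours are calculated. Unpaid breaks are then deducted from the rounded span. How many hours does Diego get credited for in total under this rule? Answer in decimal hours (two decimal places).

21.75 hours

Thu: in 10:05 AM→10:00 AM, out 7:16 PM→7:30 PM; 9 h 30 min
Fri: in 10:47 AM→11:00 AM, out 5:54 PM→6:00 PM; 7 h 0 min
Sat: in 10:36 AM→10:30 AM, out 5:04 PM→5:00 PM; 6 h 30 min − 75 min = 5 h 15 min
Total credited: 21 h 45 min.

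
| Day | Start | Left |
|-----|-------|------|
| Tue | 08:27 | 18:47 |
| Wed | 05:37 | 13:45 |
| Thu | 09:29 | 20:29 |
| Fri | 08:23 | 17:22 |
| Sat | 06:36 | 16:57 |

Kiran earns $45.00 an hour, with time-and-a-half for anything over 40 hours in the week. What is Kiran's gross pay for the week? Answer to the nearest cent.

$2394.00

Tue: 08:27–18:47 = 10 h 20 min
Wed: 05:37–13:45 = 8 h 8 min
Thu: 09:29–20:29 = 11 h 0 min
Fri: 08:23–17:22 = 8 h 59 min
Sat: 06:36–16:57 = 10 h 21 min
Total worked: 48 h 48 min = 2928 min.
Regular 40 h 0 min = 2400 min at $45.00/h; overtime 8 h 48 min = 528 min at $67.50/h.
Pay = (2400 × $45.00 + 528 × $67.50) ÷ 60 = $2394.00.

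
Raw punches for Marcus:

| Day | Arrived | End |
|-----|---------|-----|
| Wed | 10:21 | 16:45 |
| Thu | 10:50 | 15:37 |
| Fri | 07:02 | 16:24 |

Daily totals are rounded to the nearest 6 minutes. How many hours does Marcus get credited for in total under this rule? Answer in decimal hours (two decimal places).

20.60 hours

Wed: 10:21–16:45 = 6 h 24 min → rounds to 6 h 24 min
Thu: 10:50–15:37 = 4 h 47 min → rounds to 4 h 48 min
Fri: 07:02–16:24 = 9 h 22 min → rounds to 9 h 24 min
Total credited: 20 h 36 min.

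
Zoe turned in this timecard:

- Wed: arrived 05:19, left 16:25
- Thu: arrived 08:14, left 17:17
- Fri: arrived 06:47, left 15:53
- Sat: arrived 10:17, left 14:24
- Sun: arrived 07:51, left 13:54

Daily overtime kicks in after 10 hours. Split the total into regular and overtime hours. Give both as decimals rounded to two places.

Wed: 05:19–16:25 = 11 h 6 min
Thu: 08:14–17:17 = 9 h 3 min
Fri: 06:47–15:53 = 9 h 6 min
Sat: 10:17–14:24 = 4 h 7 min
Sun: 07:51–13:54 = 6 h 3 min
Wed reg 10 h 0 min / OT 1 h 6 min; Thu reg 9 h 3 min / OT 0 h 0 min; Fri reg 9 h 6 min / OT 0 h 0 min; Sat reg 4 h 7 min / OT 0 h 0 min; Sun reg 6 h 3 min / OT 0 h 0 min.
Totals: regular 38 h 19 min, overtime 1 h 6 min.

Regular 38.32 hours, overtime 1.10 hours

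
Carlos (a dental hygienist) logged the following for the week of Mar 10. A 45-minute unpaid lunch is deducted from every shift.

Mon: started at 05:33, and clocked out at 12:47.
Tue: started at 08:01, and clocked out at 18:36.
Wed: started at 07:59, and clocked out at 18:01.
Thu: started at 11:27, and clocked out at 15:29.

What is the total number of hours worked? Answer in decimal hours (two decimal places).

28.88 hours

Mon: 05:33–12:47 = 7 h 14 min; less 45 min break → 6 h 29 min
Tue: 08:01–18:36 = 10 h 35 min; less 45 min break → 9 h 50 min
Wed: 07:59–18:01 = 10 h 2 min; less 45 min break → 9 h 17 min
Thu: 11:27–15:29 = 4 h 2 min; less 45 min break → 3 h 17 min
Total: 6 h 29 min + 9 h 50 min + 9 h 17 min + 3 h 17 min = 28 h 53 min.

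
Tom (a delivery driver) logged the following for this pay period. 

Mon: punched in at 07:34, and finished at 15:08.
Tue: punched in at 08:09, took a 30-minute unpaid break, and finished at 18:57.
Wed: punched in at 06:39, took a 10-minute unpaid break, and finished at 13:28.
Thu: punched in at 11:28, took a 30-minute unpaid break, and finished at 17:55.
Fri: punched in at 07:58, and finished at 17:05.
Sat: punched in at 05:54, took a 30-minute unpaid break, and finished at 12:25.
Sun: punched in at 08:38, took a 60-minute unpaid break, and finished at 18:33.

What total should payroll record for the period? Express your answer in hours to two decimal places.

Mon: 07:34–15:08 = 7 h 34 min
Tue: 08:09–18:57 = 10 h 48 min; less 30 min break → 10 h 18 min
Wed: 06:39–13:28 = 6 h 49 min; less 10 min break → 6 h 39 min
Thu: 11:28–17:55 = 6 h 27 min; less 30 min break → 5 h 57 min
Fri: 07:58–17:05 = 9 h 7 min
Sat: 05:54–12:25 = 6 h 31 min; less 30 min break → 6 h 1 min
Sun: 08:38–18:33 = 9 h 55 min; less 60 min break → 8 h 55 min
Total: 7 h 34 min + 10 h 18 min + 6 h 39 min + 5 h 57 min + 9 h 7 min + 6 h 1 min + 8 h 55 min = 54 h 31 min.

54.52 hours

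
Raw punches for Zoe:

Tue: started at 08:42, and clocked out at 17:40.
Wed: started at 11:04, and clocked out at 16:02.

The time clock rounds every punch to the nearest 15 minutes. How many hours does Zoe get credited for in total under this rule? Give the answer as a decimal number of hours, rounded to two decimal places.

14.00 hours

Tue: in 08:42→08:45, out 17:40→17:45; 9 h 0 min
Wed: in 11:04→11:00, out 16:02→16:00; 5 h 0 min
Total credited: 14 h 0 min.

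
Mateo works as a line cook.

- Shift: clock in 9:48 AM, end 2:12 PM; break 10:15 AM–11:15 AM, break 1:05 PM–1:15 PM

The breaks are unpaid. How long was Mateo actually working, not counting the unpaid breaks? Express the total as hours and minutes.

Shift: 9:48 AM–2:12 PM = 4 h 24 min; less 70 min break → 3 h 14 min

3 h 14 min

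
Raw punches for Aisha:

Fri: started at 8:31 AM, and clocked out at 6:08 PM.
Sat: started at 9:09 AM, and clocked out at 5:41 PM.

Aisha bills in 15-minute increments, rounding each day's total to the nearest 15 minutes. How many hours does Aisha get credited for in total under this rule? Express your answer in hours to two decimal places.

Fri: 8:31 AM–6:08 PM = 9 h 37 min → rounds to 9 h 30 min
Sat: 9:09 AM–5:41 PM = 8 h 32 min → rounds to 8 h 30 min
Total credited: 18 h 0 min.

18.00 hours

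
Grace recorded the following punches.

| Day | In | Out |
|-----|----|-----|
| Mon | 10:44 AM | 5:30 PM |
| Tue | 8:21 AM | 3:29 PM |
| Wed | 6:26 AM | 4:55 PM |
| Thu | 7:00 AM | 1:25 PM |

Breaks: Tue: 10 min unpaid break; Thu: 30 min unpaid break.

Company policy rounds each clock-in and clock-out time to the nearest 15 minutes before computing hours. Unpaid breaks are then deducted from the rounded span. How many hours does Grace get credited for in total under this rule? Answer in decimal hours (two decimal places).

30.33 hours

Mon: in 10:44 AM→10:45 AM, out 5:30 PM→5:30 PM; 6 h 45 min
Tue: in 8:21 AM→8:15 AM, out 3:29 PM→3:30 PM; 7 h 15 min − 10 min = 7 h 5 min
Wed: in 6:26 AM→6:30 AM, out 4:55 PM→5:00 PM; 10 h 30 min
Thu: in 7:00 AM→7:00 AM, out 1:25 PM→1:30 PM; 6 h 30 min − 30 min = 6 h 0 min
Total credited: 30 h 20 min.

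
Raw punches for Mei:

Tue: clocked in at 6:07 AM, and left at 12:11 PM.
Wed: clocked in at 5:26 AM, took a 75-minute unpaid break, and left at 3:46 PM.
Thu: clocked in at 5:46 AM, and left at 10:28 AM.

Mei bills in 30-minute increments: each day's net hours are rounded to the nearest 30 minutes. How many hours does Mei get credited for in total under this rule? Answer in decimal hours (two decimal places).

19.50 hours

Tue: 6:07 AM–12:11 PM = 6 h 4 min → rounds to 6 h 0 min
Wed: 5:26 AM–3:46 PM = 10 h 20 min − 75 min = 9 h 5 min → rounds to 9 h 0 min
Thu: 5:46 AM–10:28 AM = 4 h 42 min → rounds to 4 h 30 min
Total credited: 19 h 30 min.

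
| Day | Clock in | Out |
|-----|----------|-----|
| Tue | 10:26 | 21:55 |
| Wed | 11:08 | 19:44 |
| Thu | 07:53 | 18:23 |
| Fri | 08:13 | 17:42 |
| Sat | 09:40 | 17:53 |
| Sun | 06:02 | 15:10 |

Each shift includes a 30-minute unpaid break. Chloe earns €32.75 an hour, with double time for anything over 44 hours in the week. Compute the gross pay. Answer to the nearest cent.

€2123.29

Tue: 10:26–21:55 = 11 h 29 min; less 30 min break → 10 h 59 min
Wed: 11:08–19:44 = 8 h 36 min; less 30 min break → 8 h 6 min
Thu: 07:53–18:23 = 10 h 30 min; less 30 min break → 10 h 0 min
Fri: 08:13–17:42 = 9 h 29 min; less 30 min break → 8 h 59 min
Sat: 09:40–17:53 = 8 h 13 min; less 30 min break → 7 h 43 min
Sun: 06:02–15:10 = 9 h 8 min; less 30 min break → 8 h 38 min
Total worked: 54 h 25 min = 3265 min.
Regular 44 h 0 min = 2640 min at €32.75/h; overtime 10 h 25 min = 625 min at €65.50/h.
Pay = (2640 × €32.75 + 625 × €65.50) ÷ 60 = €2123.29.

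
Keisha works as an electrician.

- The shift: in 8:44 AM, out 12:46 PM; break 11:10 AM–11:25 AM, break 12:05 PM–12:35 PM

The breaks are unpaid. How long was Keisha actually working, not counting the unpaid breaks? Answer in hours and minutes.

The shift: 8:44 AM–12:46 PM = 4 h 2 min; less 45 min break → 3 h 17 min

3 h 17 min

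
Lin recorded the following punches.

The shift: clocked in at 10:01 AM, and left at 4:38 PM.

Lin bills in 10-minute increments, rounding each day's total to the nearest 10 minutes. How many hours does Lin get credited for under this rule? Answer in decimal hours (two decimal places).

6.67 hours

The shift: 10:01 AM–4:38 PM = 6 h 37 min → rounds to 6 h 40 min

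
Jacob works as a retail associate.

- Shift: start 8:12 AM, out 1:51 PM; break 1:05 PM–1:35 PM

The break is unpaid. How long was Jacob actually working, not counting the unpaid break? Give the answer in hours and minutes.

5 h 9 min

Shift: 8:12 AM–1:51 PM = 5 h 39 min; less 30 min break → 5 h 9 min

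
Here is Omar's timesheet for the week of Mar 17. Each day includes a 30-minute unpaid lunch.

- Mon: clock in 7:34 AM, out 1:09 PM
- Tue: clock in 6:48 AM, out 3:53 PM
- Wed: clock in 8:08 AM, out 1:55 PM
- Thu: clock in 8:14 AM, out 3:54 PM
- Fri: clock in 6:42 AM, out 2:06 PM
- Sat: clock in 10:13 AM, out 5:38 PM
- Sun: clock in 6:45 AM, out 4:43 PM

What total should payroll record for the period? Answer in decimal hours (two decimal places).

49.40 hours

Mon: 7:34 AM–1:09 PM = 5 h 35 min; less 30 min break → 5 h 5 min
Tue: 6:48 AM–3:53 PM = 9 h 5 min; less 30 min break → 8 h 35 min
Wed: 8:08 AM–1:55 PM = 5 h 47 min; less 30 min break → 5 h 17 min
Thu: 8:14 AM–3:54 PM = 7 h 40 min; less 30 min break → 7 h 10 min
Fri: 6:42 AM–2:06 PM = 7 h 24 min; less 30 min break → 6 h 54 min
Sat: 10:13 AM–5:38 PM = 7 h 25 min; less 30 min break → 6 h 55 min
Sun: 6:45 AM–4:43 PM = 9 h 58 min; less 30 min break → 9 h 28 min
Total: 5 h 5 min + 8 h 35 min + 5 h 17 min + 7 h 10 min + 6 h 54 min + 6 h 55 min + 9 h 28 min = 49 h 24 min.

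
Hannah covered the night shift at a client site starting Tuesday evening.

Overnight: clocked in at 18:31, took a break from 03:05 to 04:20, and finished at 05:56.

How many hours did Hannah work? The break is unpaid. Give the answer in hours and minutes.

Overnight: 18:31 → midnight = 5 h 29 min; midnight → 05:56 = 5 h 56 min; span 11 h 25 min; less 75 min break → 10 h 10 min

10 h 10 min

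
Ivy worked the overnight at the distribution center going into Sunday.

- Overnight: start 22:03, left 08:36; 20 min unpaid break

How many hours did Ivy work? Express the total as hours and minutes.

Overnight: 22:03 → midnight = 1 h 57 min; midnight → 08:36 = 8 h 36 min; span 10 h 33 min; less 20 min break → 10 h 13 min

10 h 13 min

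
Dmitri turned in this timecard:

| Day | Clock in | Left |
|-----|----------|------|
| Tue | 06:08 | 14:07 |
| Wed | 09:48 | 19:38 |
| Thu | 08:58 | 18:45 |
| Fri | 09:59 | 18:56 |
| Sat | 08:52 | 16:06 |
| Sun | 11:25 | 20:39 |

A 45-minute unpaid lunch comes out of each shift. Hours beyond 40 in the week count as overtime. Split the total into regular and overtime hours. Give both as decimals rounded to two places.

Regular 40.00 hours, overtime 8.52 hours

Tue: 06:08–14:07 = 7 h 59 min; less 45 min break → 7 h 14 min
Wed: 09:48–19:38 = 9 h 50 min; less 45 min break → 9 h 5 min
Thu: 08:58–18:45 = 9 h 47 min; less 45 min break → 9 h 2 min
Fri: 09:59–18:56 = 8 h 57 min; less 45 min break → 8 h 12 min
Sat: 08:52–16:06 = 7 h 14 min; less 45 min break → 6 h 29 min
Sun: 11:25–20:39 = 9 h 14 min; less 45 min break → 8 h 29 min
Total worked: 48 h 31 min = 48.52 h.
Threshold 40 h → overtime 8 h 31 min, regular 40 h 0 min.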